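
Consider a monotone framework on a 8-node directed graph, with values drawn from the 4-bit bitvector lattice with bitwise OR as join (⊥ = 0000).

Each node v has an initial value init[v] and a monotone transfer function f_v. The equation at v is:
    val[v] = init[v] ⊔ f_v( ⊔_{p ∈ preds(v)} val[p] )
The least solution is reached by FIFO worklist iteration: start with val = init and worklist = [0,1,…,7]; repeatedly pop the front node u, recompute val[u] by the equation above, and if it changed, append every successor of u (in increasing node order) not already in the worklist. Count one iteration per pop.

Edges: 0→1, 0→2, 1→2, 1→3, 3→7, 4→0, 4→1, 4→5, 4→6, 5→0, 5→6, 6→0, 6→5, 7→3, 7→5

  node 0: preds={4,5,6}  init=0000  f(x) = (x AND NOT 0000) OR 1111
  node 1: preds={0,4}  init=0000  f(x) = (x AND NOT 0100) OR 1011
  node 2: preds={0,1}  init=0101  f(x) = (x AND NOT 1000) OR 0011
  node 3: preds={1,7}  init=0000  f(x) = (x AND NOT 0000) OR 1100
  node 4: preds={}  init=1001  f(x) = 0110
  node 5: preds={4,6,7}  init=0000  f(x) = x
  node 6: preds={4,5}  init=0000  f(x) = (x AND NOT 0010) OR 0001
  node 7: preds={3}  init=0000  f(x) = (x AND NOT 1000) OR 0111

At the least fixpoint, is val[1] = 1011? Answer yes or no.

yes

Trace (12 dequeues):
  [1] u=0 | in 1001 | out 1111 | prev 0000 | push {}
  [2] u=1 | in 1111 | out 1011 | prev 0000 | push {}
  [3] u=2 | in 1111 | out 0111 | prev 0101 | push {}
  [4] u=3 | in 1011 | out 1111 | prev 0000 | push {}
  [5] u=4 | in 0000 | out 1111 | prev 1001 | push {0,1}
  [6] u=5 | in 1111 | out 1111 | prev 0000 | push {}
  [7] u=6 | in 1111 | out 1101 | prev 0000 | push {5}
  [8] u=7 | in 1111 | out 0111 | prev 0000 | push {3}
  [9] u=0 | in 1111 | out 1111 | ==
  [10] u=1 | in 1111 | out 1011 | ==
  [11] u=5 | in 1111 | out 1111 | ==
  [12] u=3 | in 1111 | out 1111 | ==

Converged values:
  [0] 1111
  [1] 1011
  [2] 0111
  [3] 1111
  [4] 1111
  [5] 1111
  [6] 1101
  [7] 0111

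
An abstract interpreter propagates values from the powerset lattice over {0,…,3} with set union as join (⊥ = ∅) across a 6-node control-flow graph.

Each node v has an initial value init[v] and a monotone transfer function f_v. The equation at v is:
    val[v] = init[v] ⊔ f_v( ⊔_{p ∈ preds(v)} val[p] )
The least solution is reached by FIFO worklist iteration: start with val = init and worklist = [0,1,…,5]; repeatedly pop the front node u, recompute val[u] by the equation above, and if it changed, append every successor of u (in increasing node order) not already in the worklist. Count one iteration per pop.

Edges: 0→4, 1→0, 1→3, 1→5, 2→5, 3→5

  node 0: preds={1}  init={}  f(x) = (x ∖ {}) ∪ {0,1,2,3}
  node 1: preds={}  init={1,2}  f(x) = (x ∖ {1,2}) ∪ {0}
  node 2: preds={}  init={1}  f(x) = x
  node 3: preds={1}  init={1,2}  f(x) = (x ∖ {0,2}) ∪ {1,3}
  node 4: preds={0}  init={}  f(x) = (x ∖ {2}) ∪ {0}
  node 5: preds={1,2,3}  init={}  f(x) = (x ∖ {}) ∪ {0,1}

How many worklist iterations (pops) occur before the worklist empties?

7

Trace (7 dequeues):
  [1] u=0 | in {1,2} | out {0,1,2,3} | prev {} | push {}
  [2] u=1 | in {} | out {0,1,2} | prev {1,2} | push {0}
  [3] u=2 | in {} | out {1} | ==
  [4] u=3 | in {0,1,2} | out {1,2,3} | prev {1,2} | push {}
  [5] u=4 | in {0,1,2,3} | out {0,1,3} | prev {} | push {}
  [6] u=5 | in {0,1,2,3} | out {0,1,2,3} | prev {} | push {}
  [7] u=0 | in {0,1,2} | out {0,1,2,3} | ==

Converged values:
  [0] {0,1,2,3}
  [1] {0,1,2}
  [2] {1}
  [3] {1,2,3}
  [4] {0,1,3}
  [5] {0,1,2,3}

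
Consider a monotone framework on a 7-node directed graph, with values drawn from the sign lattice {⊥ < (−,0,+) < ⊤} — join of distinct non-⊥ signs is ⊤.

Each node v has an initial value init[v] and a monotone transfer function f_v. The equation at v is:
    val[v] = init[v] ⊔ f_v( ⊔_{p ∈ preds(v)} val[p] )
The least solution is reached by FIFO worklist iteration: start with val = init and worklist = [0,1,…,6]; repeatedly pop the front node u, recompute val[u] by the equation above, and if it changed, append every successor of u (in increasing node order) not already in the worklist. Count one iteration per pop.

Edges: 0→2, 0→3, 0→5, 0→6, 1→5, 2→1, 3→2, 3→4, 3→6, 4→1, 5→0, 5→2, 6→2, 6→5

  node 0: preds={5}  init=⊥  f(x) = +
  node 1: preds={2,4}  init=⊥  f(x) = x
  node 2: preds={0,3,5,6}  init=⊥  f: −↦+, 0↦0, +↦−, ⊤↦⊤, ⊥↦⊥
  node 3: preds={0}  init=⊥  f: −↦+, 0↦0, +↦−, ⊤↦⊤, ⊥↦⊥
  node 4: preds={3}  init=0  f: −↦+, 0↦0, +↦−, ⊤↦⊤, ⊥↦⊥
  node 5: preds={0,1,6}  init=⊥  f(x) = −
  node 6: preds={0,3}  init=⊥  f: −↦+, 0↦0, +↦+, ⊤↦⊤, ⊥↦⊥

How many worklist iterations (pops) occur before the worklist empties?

12

Trace (12 dequeues):
  [1] u=0 | in ⊥ | out + | prev ⊥ | push {}
  [2] u=1 | in 0 | out 0 | prev ⊥ | push {}
  [3] u=2 | in + | out − | prev ⊥ | push {1}
  [4] u=3 | in + | out − | prev ⊥ | push {2}
  [5] u=4 | in − | out ⊤ | prev 0 | push {}
  [6] u=5 | in ⊤ | out − | prev ⊥ | push {0}
  [7] u=6 | in ⊤ | out ⊤ | prev ⊥ | push {5}
  [8] u=1 | in ⊤ | out ⊤ | prev 0 | push {}
  [9] u=2 | in ⊤ | out ⊤ | prev − | push {1}
  [10] u=0 | in − | out + | ==
  [11] u=5 | in ⊤ | out − | ==
  [12] u=1 | in ⊤ | out ⊤ | ==

Converged values:
  [0] +
  [1] ⊤
  [2] ⊤
  [3] −
  [4] ⊤
  [5] −
  [6] ⊤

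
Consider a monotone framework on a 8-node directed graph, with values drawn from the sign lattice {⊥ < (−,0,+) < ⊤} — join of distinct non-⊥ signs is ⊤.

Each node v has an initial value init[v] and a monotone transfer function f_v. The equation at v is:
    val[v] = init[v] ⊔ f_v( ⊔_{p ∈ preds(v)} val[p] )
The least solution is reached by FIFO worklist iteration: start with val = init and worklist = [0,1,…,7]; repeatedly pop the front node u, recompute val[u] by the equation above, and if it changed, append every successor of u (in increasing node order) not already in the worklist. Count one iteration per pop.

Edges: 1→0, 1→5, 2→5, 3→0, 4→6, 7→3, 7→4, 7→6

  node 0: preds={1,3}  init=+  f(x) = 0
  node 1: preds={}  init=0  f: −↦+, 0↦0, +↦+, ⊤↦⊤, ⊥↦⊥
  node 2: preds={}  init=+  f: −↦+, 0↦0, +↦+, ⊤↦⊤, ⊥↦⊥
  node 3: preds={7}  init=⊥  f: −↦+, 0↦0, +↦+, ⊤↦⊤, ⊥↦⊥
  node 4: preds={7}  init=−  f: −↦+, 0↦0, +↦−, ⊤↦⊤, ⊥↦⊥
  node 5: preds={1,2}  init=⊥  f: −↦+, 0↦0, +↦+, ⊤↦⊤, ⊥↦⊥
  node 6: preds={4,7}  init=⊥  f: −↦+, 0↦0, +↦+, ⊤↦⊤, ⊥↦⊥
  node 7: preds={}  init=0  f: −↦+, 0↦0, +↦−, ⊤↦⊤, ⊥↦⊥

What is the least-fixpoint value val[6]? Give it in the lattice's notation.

Trace (9 dequeues):
  [1] u=0 | in 0 | out ⊤ | prev + | push {}
  [2] u=1 | in ⊥ | out 0 | ==
  [3] u=2 | in ⊥ | out + | ==
  [4] u=3 | in 0 | out 0 | prev ⊥ | push {0}
  [5] u=4 | in 0 | out ⊤ | prev − | push {}
  [6] u=5 | in ⊤ | out ⊤ | prev ⊥ | push {}
  [7] u=6 | in ⊤ | out ⊤ | prev ⊥ | push {}
  [8] u=7 | in ⊥ | out 0 | ==
  [9] u=0 | in 0 | out ⊤ | ==

Converged values:
  [0] ⊤
  [1] 0
  [2] +
  [3] 0
  [4] ⊤
  [5] ⊤
  [6] ⊤
  [7] 0

⊤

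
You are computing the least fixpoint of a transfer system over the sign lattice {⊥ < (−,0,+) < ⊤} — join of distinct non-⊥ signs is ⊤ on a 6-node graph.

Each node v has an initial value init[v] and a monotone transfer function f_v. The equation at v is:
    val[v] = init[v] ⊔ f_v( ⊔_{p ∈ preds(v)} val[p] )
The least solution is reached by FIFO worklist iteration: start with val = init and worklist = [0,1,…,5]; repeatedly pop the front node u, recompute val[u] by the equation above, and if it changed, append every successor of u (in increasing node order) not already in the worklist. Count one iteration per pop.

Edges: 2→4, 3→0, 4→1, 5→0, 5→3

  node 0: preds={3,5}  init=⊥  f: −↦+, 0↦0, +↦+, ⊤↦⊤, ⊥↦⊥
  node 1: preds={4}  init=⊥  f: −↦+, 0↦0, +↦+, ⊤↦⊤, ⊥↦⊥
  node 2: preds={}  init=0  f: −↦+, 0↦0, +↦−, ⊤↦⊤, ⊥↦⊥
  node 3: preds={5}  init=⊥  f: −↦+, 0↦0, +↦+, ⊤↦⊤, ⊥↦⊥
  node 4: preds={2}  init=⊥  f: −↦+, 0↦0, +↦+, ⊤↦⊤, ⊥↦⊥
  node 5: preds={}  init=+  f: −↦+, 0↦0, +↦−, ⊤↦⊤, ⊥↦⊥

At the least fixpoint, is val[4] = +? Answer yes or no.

no

Iteration log — 8 steps:
  step 1. node 0  ⊔preds=+  new=+  old=⊥  +wl: 
  step 2. node 1  ⊔preds=⊥  new=⊥  stable
  step 3. node 2  ⊔preds=⊥  new=0  stable
  step 4. node 3  ⊔preds=+  new=+  old=⊥  +wl: 0
  step 5. node 4  ⊔preds=0  new=0  old=⊥  +wl: 1
  step 6. node 5  ⊔preds=⊥  new=+  stable
  step 7. node 0  ⊔preds=+  new=+  stable
  step 8. node 1  ⊔preds=0  new=0  old=⊥  +wl: 

Least fixpoint reached:
  node 0: +
  node 1: 0
  node 2: 0
  node 3: +
  node 4: 0
  node 5: +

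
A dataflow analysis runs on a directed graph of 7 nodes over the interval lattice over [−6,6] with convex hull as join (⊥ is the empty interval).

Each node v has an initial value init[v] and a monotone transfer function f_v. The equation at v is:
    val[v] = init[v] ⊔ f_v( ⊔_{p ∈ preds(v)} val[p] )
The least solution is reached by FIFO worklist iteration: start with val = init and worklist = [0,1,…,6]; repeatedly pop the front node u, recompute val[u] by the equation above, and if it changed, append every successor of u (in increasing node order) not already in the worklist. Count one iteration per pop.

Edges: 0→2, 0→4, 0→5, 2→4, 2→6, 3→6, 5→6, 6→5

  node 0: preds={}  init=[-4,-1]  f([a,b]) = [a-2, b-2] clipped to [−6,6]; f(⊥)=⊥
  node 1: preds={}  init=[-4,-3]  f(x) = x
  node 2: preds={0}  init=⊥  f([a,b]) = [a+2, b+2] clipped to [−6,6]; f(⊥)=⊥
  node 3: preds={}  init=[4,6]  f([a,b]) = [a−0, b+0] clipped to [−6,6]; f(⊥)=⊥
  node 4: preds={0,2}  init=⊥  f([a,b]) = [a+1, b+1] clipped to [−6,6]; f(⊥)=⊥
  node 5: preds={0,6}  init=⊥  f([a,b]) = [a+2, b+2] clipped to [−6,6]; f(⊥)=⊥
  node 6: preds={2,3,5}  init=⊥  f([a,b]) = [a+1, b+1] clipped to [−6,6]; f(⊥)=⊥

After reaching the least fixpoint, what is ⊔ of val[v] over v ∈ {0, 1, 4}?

[-4,2]

Worklist (9 pops):
  #1 pop 0: in=⊥ → [-4,-1] (no change)
  #2 pop 1: in=⊥ → [-4,-3] (no change)
  #3 pop 2: in=[-4,-1] → [-2,1] (was ⊥); enqueue []
  #4 pop 3: in=⊥ → [4,6] (no change)
  #5 pop 4: in=[-4,1] → [-3,2] (was ⊥); enqueue []
  #6 pop 5: in=[-4,-1] → [-2,1] (was ⊥); enqueue []
  #7 pop 6: in=[-2,6] → [-1,6] (was ⊥); enqueue [5]
  #8 pop 5: in=[-4,6] → [-2,6] (was [-2,1]); enqueue [6]
  #9 pop 6: in=[-2,6] → [-1,6] (no change)

Fixpoint:
  val[0] = [-4,-1]
  val[1] = [-4,-3]
  val[2] = [-2,1]
  val[3] = [4,6]
  val[4] = [-3,2]
  val[5] = [-2,6]
  val[6] = [-1,6]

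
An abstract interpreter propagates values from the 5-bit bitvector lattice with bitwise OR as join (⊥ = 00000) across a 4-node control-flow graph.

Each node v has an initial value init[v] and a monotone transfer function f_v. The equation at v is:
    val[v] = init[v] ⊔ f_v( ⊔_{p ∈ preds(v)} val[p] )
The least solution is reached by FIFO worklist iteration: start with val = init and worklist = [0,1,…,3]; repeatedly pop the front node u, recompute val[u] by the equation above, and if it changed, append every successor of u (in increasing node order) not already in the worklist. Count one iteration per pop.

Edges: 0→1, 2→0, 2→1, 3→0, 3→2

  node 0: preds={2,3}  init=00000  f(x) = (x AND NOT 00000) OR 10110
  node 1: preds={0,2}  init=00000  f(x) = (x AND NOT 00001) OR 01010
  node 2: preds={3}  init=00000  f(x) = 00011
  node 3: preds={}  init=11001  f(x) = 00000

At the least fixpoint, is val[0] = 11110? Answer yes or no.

Iteration log — 6 steps:
  step 1. node 0  ⊔preds=11001  new=11111  old=00000  +wl: 
  step 2. node 1  ⊔preds=11111  new=11110  old=00000  +wl: 
  step 3. node 2  ⊔preds=11001  new=00011  old=00000  +wl: 0,1
  step 4. node 3  ⊔preds=00000  new=11001  stable
  step 5. node 0  ⊔preds=11011  new=11111  stable
  step 6. node 1  ⊔preds=11111  new=11110  stable

Least fixpoint reached:
  node 0: 11111
  node 1: 11110
  node 2: 00011
  node 3: 11001

no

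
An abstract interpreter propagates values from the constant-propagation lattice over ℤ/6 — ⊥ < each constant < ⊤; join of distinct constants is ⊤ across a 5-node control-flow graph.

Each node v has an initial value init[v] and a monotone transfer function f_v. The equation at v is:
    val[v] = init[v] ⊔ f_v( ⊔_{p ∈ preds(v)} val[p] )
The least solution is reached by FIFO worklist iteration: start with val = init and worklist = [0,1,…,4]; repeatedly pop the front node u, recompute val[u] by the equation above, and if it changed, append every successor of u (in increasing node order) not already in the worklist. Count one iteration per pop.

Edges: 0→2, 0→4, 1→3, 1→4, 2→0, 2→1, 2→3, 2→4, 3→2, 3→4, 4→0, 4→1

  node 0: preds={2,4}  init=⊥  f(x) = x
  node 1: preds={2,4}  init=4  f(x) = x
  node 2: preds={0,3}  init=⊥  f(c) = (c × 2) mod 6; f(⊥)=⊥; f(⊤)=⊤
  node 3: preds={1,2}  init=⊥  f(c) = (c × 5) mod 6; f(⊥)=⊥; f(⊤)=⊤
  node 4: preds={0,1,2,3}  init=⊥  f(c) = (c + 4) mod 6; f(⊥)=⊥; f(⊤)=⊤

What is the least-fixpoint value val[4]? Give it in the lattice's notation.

Iteration log — 15 steps:
  step 1. node 0  ⊔preds=⊥  new=⊥  stable
  step 2. node 1  ⊔preds=⊥  new=4  stable
  step 3. node 2  ⊔preds=⊥  new=⊥  stable
  step 4. node 3  ⊔preds=4  new=2  old=⊥  +wl: 2
  step 5. node 4  ⊔preds=⊤  new=⊤  old=⊥  +wl: 0,1
  step 6. node 2  ⊔preds=2  new=4  old=⊥  +wl: 3,4
  step 7. node 0  ⊔preds=⊤  new=⊤  old=⊥  +wl: 2
  step 8. node 1  ⊔preds=⊤  new=⊤  old=4  +wl: 
  step 9. node 3  ⊔preds=⊤  new=⊤  old=2  +wl: 
  step 10. node 4  ⊔preds=⊤  new=⊤  stable
  step 11. node 2  ⊔preds=⊤  new=⊤  old=4  +wl: 0,1,3,4
  step 12. node 0  ⊔preds=⊤  new=⊤  stable
  step 13. node 1  ⊔preds=⊤  new=⊤  stable
  step 14. node 3  ⊔preds=⊤  new=⊤  stable
  step 15. node 4  ⊔preds=⊤  new=⊤  stable

Least fixpoint reached:
  node 0: ⊤
  node 1: ⊤
  node 2: ⊤
  node 3: ⊤
  node 4: ⊤

⊤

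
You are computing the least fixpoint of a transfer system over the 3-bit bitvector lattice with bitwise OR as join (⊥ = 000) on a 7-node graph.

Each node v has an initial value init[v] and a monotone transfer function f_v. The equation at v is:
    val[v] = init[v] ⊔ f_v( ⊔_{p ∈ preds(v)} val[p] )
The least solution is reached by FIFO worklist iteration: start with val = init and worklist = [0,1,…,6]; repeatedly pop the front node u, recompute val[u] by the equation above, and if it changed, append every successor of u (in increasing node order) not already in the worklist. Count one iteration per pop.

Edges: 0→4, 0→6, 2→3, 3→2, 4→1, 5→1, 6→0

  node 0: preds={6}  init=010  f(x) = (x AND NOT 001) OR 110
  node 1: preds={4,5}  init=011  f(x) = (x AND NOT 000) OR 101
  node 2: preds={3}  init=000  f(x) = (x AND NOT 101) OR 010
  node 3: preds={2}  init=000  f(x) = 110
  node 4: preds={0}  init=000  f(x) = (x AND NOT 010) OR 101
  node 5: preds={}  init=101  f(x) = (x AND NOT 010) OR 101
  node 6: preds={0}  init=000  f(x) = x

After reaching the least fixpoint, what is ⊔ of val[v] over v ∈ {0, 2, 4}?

Trace (10 dequeues):
  [1] u=0 | in 000 | out 110 | prev 010 | push {}
  [2] u=1 | in 101 | out 111 | prev 011 | push {}
  [3] u=2 | in 000 | out 010 | prev 000 | push {}
  [4] u=3 | in 010 | out 110 | prev 000 | push {2}
  [5] u=4 | in 110 | out 101 | prev 000 | push {1}
  [6] u=5 | in 000 | out 101 | ==
  [7] u=6 | in 110 | out 110 | prev 000 | push {0}
  [8] u=2 | in 110 | out 010 | ==
  [9] u=1 | in 101 | out 111 | ==
  [10] u=0 | in 110 | out 110 | ==

Converged values:
  [0] 110
  [1] 111
  [2] 010
  [3] 110
  [4] 101
  [5] 101
  [6] 110

111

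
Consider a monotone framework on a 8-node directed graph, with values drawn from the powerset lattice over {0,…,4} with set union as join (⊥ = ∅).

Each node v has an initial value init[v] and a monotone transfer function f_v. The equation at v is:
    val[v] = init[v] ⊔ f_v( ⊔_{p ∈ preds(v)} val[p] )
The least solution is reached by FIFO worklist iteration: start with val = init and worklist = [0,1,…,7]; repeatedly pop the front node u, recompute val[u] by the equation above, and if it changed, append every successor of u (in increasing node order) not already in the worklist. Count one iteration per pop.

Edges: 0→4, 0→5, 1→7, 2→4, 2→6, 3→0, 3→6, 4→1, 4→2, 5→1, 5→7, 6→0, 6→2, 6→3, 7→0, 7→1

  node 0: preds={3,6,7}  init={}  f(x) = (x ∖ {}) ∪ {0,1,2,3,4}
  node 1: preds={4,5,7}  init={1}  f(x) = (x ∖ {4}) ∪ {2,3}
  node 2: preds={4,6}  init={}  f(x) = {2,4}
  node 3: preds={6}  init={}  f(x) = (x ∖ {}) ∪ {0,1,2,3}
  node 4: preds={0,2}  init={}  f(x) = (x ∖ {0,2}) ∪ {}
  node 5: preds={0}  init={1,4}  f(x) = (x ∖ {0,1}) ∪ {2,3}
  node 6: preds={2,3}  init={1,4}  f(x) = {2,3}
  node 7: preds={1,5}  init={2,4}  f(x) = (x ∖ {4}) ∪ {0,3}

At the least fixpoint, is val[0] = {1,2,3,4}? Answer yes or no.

Worklist (13 pops):
  #1 pop 0: in={1,2,4} → {0,1,2,3,4} (was {}); enqueue []
  #2 pop 1: in={1,2,4} → {1,2,3} (was {1}); enqueue []
  #3 pop 2: in={1,4} → {2,4} (was {}); enqueue []
  #4 pop 3: in={1,4} → {0,1,2,3,4} (was {}); enqueue [0]
  #5 pop 4: in={0,1,2,3,4} → {1,3,4} (was {}); enqueue [1,2]
  #6 pop 5: in={0,1,2,3,4} → {1,2,3,4} (was {1,4}); enqueue []
  #7 pop 6: in={0,1,2,3,4} → {1,2,3,4} (was {1,4}); enqueue [3]
  #8 pop 7: in={1,2,3,4} → {0,1,2,3,4} (was {2,4}); enqueue []
  #9 pop 0: in={0,1,2,3,4} → {0,1,2,3,4} (no change)
  #10 pop 1: in={0,1,2,3,4} → {0,1,2,3} (was {1,2,3}); enqueue [7]
  #11 pop 2: in={1,2,3,4} → {2,4} (no change)
  #12 pop 3: in={1,2,3,4} → {0,1,2,3,4} (no change)
  #13 pop 7: in={0,1,2,3,4} → {0,1,2,3,4} (no change)

Fixpoint:
  val[0] = {0,1,2,3,4}
  val[1] = {0,1,2,3}
  val[2] = {2,4}
  val[3] = {0,1,2,3,4}
  val[4] = {1,3,4}
  val[5] = {1,2,3,4}
  val[6] = {1,2,3,4}
  val[7] = {0,1,2,3,4}

no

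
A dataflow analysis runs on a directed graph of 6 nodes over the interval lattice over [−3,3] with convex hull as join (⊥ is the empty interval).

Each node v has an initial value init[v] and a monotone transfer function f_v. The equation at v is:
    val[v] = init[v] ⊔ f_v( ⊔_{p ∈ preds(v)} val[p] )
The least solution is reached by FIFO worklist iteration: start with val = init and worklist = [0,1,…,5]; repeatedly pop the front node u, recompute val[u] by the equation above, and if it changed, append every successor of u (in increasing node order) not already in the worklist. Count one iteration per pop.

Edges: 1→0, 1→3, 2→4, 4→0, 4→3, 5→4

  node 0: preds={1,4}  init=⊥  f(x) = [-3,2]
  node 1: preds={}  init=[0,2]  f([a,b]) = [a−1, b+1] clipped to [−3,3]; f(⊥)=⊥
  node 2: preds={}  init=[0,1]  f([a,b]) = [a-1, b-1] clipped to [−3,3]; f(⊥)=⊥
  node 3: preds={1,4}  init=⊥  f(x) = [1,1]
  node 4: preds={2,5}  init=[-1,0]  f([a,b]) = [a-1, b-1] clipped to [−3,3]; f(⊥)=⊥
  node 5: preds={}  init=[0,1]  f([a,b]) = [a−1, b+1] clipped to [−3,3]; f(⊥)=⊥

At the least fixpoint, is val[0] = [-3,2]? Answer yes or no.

Worklist (6 pops):
  #1 pop 0: in=[-1,2] → [-3,2] (was ⊥); enqueue []
  #2 pop 1: in=⊥ → [0,2] (no change)
  #3 pop 2: in=⊥ → [0,1] (no change)
  #4 pop 3: in=[-1,2] → [1,1] (was ⊥); enqueue []
  #5 pop 4: in=[0,1] → [-1,0] (no change)
  #6 pop 5: in=⊥ → [0,1] (no change)

Fixpoint:
  val[0] = [-3,2]
  val[1] = [0,2]
  val[2] = [0,1]
  val[3] = [1,1]
  val[4] = [-1,0]
  val[5] = [0,1]

yes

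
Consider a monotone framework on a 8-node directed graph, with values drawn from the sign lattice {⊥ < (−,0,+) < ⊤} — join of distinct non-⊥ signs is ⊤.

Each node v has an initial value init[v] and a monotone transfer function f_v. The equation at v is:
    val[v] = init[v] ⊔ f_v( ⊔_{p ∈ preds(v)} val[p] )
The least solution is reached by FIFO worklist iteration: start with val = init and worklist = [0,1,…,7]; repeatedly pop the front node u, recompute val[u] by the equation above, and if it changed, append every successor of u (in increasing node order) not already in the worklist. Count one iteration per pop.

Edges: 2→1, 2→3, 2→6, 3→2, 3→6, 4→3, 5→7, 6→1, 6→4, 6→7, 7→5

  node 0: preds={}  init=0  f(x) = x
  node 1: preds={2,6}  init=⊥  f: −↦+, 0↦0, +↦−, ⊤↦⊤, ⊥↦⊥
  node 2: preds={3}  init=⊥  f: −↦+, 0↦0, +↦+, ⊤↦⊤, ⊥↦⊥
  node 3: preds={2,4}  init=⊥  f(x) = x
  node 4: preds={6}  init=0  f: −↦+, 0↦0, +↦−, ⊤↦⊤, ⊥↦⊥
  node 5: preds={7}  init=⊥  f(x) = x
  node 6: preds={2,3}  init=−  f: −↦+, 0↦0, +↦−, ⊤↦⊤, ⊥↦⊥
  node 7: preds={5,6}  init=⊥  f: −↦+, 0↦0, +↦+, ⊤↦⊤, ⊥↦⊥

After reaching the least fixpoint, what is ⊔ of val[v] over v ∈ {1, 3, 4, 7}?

⊤

Worklist (19 pops):
  #1 pop 0: in=⊥ → 0 (no change)
  #2 pop 1: in=− → + (was ⊥); enqueue []
  #3 pop 2: in=⊥ → ⊥ (no change)
  #4 pop 3: in=0 → 0 (was ⊥); enqueue [2]
  #5 pop 4: in=− → ⊤ (was 0); enqueue [3]
  #6 pop 5: in=⊥ → ⊥ (no change)
  #7 pop 6: in=0 → ⊤ (was −); enqueue [1,4]
  #8 pop 7: in=⊤ → ⊤ (was ⊥); enqueue [5]
  #9 pop 2: in=0 → 0 (was ⊥); enqueue [6]
  #10 pop 3: in=⊤ → ⊤ (was 0); enqueue [2]
  #11 pop 1: in=⊤ → ⊤ (was +); enqueue []
  #12 pop 4: in=⊤ → ⊤ (no change)
  #13 pop 5: in=⊤ → ⊤ (was ⊥); enqueue [7]
  #14 pop 6: in=⊤ → ⊤ (no change)
  #15 pop 2: in=⊤ → ⊤ (was 0); enqueue [1,3,6]
  #16 pop 7: in=⊤ → ⊤ (no change)
  #17 pop 1: in=⊤ → ⊤ (no change)
  #18 pop 3: in=⊤ → ⊤ (no change)
  #19 pop 6: in=⊤ → ⊤ (no change)

Fixpoint:
  val[0] = 0
  val[1] = ⊤
  val[2] = ⊤
  val[3] = ⊤
  val[4] = ⊤
  val[5] = ⊤
  val[6] = ⊤
  val[7] = ⊤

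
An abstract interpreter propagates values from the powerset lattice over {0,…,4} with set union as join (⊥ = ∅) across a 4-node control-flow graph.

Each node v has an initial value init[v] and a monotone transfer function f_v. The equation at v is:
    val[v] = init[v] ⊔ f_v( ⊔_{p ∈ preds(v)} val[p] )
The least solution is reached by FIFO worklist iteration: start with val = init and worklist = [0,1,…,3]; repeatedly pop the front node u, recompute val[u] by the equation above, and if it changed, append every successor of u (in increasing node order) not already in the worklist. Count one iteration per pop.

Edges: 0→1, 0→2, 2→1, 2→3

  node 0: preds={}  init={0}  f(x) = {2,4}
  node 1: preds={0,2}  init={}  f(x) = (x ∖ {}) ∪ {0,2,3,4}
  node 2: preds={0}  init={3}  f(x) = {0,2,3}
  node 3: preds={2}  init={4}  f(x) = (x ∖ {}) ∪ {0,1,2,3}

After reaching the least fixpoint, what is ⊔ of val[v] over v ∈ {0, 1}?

Trace (5 dequeues):
  [1] u=0 | in {} | out {0,2,4} | prev {0} | push {}
  [2] u=1 | in {0,2,3,4} | out {0,2,3,4} | prev {} | push {}
  [3] u=2 | in {0,2,4} | out {0,2,3} | prev {3} | push {1}
  [4] u=3 | in {0,2,3} | out {0,1,2,3,4} | prev {4} | push {}
  [5] u=1 | in {0,2,3,4} | out {0,2,3,4} | ==

Converged values:
  [0] {0,2,4}
  [1] {0,2,3,4}
  [2] {0,2,3}
  [3] {0,1,2,3,4}

{0,2,3,4}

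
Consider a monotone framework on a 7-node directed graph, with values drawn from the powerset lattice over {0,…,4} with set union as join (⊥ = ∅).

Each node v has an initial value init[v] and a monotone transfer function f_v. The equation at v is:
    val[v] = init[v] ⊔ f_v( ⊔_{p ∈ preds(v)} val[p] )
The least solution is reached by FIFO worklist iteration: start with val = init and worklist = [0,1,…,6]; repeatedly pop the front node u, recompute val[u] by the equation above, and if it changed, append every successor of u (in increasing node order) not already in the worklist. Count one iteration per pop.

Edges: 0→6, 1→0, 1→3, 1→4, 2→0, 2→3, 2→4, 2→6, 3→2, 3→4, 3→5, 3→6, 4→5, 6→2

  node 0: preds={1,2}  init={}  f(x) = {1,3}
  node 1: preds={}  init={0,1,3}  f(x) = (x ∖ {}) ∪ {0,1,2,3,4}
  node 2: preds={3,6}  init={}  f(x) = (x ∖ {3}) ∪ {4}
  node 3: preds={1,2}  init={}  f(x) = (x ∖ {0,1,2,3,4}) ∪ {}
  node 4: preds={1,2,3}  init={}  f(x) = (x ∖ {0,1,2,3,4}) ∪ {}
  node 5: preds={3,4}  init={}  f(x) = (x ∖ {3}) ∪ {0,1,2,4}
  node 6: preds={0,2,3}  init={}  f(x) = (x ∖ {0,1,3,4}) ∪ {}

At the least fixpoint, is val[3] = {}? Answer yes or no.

yes

Trace (8 dequeues):
  [1] u=0 | in {0,1,3} | out {1,3} | prev {} | push {}
  [2] u=1 | in {} | out {0,1,2,3,4} | prev {0,1,3} | push {0}
  [3] u=2 | in {} | out {4} | prev {} | push {}
  [4] u=3 | in {0,1,2,3,4} | out {} | ==
  [5] u=4 | in {0,1,2,3,4} | out {} | ==
  [6] u=5 | in {} | out {0,1,2,4} | prev {} | push {}
  [7] u=6 | in {1,3,4} | out {} | ==
  [8] u=0 | in {0,1,2,3,4} | out {1,3} | ==

Converged values:
  [0] {1,3}
  [1] {0,1,2,3,4}
  [2] {4}
  [3] {}
  [4] {}
  [5] {0,1,2,4}
  [6] {}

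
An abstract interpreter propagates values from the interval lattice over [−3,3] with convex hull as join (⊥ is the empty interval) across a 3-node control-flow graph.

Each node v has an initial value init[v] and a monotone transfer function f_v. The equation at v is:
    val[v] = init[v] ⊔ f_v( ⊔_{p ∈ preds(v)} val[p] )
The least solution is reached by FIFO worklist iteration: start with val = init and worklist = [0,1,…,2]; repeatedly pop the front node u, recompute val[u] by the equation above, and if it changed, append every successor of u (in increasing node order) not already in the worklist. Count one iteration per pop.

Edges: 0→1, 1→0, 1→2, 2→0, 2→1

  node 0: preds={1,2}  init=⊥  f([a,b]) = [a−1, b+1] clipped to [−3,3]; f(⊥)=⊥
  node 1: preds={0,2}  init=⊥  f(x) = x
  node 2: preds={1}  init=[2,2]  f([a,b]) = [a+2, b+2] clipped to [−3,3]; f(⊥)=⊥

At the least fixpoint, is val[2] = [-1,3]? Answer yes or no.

Iteration log — 18 steps:
  step 1. node 0  ⊔preds=[2,2]  new=[1,3]  old=⊥  +wl: 
  step 2. node 1  ⊔preds=[1,3]  new=[1,3]  old=⊥  +wl: 0
  step 3. node 2  ⊔preds=[1,3]  new=[2,3]  old=[2,2]  +wl: 1
  step 4. node 0  ⊔preds=[1,3]  new=[0,3]  old=[1,3]  +wl: 
  step 5. node 1  ⊔preds=[0,3]  new=[0,3]  old=[1,3]  +wl: 0,2
  step 6. node 0  ⊔preds=[0,3]  new=[-1,3]  old=[0,3]  +wl: 1
  step 7. node 2  ⊔preds=[0,3]  new=[2,3]  stable
  step 8. node 1  ⊔preds=[-1,3]  new=[-1,3]  old=[0,3]  +wl: 0,2
  step 9. node 0  ⊔preds=[-1,3]  new=[-2,3]  old=[-1,3]  +wl: 1
  step 10. node 2  ⊔preds=[-1,3]  new=[1,3]  old=[2,3]  +wl: 0
  step 11. node 1  ⊔preds=[-2,3]  new=[-2,3]  old=[-1,3]  +wl: 2
  step 12. node 0  ⊔preds=[-2,3]  new=[-3,3]  old=[-2,3]  +wl: 1
  step 13. node 2  ⊔preds=[-2,3]  new=[0,3]  old=[1,3]  +wl: 0
  step 14. node 1  ⊔preds=[-3,3]  new=[-3,3]  old=[-2,3]  +wl: 2
  step 15. node 0  ⊔preds=[-3,3]  new=[-3,3]  stable
  step 16. node 2  ⊔preds=[-3,3]  new=[-1,3]  old=[0,3]  +wl: 0,1
  step 17. node 0  ⊔preds=[-3,3]  new=[-3,3]  stable
  step 18. node 1  ⊔preds=[-3,3]  new=[-3,3]  stable

Least fixpoint reached:
  node 0: [-3,3]
  node 1: [-3,3]
  node 2: [-1,3]

yes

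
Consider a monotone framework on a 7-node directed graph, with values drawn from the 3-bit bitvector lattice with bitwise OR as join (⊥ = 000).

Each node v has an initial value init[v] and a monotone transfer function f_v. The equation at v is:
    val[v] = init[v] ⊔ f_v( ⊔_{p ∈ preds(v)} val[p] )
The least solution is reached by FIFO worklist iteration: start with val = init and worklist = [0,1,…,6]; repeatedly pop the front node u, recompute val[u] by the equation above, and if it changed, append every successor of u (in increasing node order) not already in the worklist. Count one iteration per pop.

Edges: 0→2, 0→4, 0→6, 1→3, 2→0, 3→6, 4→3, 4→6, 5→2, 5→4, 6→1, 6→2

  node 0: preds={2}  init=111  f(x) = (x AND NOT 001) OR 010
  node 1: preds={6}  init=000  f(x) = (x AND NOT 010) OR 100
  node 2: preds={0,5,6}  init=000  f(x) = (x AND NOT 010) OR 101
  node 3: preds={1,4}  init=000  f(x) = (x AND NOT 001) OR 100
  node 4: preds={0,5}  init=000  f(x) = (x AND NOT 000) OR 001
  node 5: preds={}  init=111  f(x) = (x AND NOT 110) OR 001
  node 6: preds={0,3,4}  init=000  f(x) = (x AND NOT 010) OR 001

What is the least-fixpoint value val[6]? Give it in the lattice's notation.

101

Iteration log — 13 steps:
  step 1. node 0  ⊔preds=000  new=111  stable
  step 2. node 1  ⊔preds=000  new=100  old=000  +wl: 
  step 3. node 2  ⊔preds=111  new=101  old=000  +wl: 0
  step 4. node 3  ⊔preds=100  new=100  old=000  +wl: 
  step 5. node 4  ⊔preds=111  new=111  old=000  +wl: 3
  step 6. node 5  ⊔preds=000  new=111  stable
  step 7. node 6  ⊔preds=111  new=101  old=000  +wl: 1,2
  step 8. node 0  ⊔preds=101  new=111  stable
  step 9. node 3  ⊔preds=111  new=110  old=100  +wl: 6
  step 10. node 1  ⊔preds=101  new=101  old=100  +wl: 3
  step 11. node 2  ⊔preds=111  new=101  stable
  step 12. node 6  ⊔preds=111  new=101  stable
  step 13. node 3  ⊔preds=111  new=110  stable

Least fixpoint reached:
  node 0: 111
  node 1: 101
  node 2: 101
  node 3: 110
  node 4: 111
  node 5: 111
  node 6: 101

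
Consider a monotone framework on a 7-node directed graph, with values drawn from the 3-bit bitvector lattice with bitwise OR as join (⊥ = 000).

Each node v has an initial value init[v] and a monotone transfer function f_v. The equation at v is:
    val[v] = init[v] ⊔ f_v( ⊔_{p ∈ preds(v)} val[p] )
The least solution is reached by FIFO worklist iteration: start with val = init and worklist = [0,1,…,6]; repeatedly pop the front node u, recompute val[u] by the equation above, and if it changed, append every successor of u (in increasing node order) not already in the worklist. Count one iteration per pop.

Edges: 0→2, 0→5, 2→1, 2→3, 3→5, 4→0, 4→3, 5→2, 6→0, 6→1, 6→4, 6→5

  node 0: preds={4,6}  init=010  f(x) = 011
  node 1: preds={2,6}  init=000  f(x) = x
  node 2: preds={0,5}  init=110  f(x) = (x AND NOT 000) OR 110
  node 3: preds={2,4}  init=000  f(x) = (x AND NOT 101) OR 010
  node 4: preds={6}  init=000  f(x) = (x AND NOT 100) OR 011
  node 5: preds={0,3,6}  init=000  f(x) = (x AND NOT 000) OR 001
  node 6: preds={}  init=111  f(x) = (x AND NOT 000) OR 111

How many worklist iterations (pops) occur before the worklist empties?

11

Worklist (11 pops):
  #1 pop 0: in=111 → 011 (was 010); enqueue []
  #2 pop 1: in=111 → 111 (was 000); enqueue []
  #3 pop 2: in=011 → 111 (was 110); enqueue [1]
  #4 pop 3: in=111 → 010 (was 000); enqueue []
  #5 pop 4: in=111 → 011 (was 000); enqueue [0,3]
  #6 pop 5: in=111 → 111 (was 000); enqueue [2]
  #7 pop 6: in=000 → 111 (no change)
  #8 pop 1: in=111 → 111 (no change)
  #9 pop 0: in=111 → 011 (no change)
  #10 pop 3: in=111 → 010 (no change)
  #11 pop 2: in=111 → 111 (no change)

Fixpoint:
  val[0] = 011
  val[1] = 111
  val[2] = 111
  val[3] = 010
  val[4] = 011
  val[5] = 111
  val[6] = 111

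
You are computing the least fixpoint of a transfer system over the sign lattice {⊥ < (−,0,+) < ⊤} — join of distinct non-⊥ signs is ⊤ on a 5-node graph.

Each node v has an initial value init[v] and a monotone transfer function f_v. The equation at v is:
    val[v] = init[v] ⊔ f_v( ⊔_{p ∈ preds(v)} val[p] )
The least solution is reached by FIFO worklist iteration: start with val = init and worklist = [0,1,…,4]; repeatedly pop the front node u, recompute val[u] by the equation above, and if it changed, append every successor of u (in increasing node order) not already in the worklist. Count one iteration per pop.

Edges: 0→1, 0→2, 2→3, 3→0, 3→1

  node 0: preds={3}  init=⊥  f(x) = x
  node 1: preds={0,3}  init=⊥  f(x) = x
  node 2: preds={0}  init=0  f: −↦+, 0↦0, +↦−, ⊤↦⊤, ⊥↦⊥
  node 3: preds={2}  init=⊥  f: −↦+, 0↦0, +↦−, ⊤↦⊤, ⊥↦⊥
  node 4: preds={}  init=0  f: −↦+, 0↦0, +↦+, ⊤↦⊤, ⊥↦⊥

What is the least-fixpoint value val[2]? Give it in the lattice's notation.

Trace (8 dequeues):
  [1] u=0 | in ⊥ | out ⊥ | ==
  [2] u=1 | in ⊥ | out ⊥ | ==
  [3] u=2 | in ⊥ | out 0 | ==
  [4] u=3 | in 0 | out 0 | prev ⊥ | push {0,1}
  [5] u=4 | in ⊥ | out 0 | ==
  [6] u=0 | in 0 | out 0 | prev ⊥ | push {2}
  [7] u=1 | in 0 | out 0 | prev ⊥ | push {}
  [8] u=2 | in 0 | out 0 | ==

Converged values:
  [0] 0
  [1] 0
  [2] 0
  [3] 0
  [4] 0

0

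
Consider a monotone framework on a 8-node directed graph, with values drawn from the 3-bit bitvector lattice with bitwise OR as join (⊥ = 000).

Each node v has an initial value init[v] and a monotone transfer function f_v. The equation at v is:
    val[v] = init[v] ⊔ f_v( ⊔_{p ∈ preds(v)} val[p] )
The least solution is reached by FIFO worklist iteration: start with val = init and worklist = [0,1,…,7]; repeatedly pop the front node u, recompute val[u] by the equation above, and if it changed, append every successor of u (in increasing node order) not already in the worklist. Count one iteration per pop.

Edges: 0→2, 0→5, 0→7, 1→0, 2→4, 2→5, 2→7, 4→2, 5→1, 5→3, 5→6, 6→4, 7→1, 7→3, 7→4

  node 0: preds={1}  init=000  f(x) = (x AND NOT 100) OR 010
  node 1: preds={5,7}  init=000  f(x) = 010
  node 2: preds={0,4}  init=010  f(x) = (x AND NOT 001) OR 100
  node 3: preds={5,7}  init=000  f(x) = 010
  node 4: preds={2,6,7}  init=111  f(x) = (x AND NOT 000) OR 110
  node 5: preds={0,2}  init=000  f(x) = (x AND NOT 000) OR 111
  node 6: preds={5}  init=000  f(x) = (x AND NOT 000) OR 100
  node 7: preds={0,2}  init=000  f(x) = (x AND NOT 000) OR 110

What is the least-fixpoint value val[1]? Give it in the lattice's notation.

Iteration log — 12 steps:
  step 1. node 0  ⊔preds=000  new=010  old=000  +wl: 
  step 2. node 1  ⊔preds=000  new=010  old=000  +wl: 0
  step 3. node 2  ⊔preds=111  new=110  old=010  +wl: 
  step 4. node 3  ⊔preds=000  new=010  old=000  +wl: 
  step 5. node 4  ⊔preds=110  new=111  stable
  step 6. node 5  ⊔preds=110  new=111  old=000  +wl: 1,3
  step 7. node 6  ⊔preds=111  new=111  old=000  +wl: 4
  step 8. node 7  ⊔preds=110  new=110  old=000  +wl: 
  step 9. node 0  ⊔preds=010  new=010  stable
  step 10. node 1  ⊔preds=111  new=010  stable
  step 11. node 3  ⊔preds=111  new=010  stable
  step 12. node 4  ⊔preds=111  new=111  stable

Least fixpoint reached:
  node 0: 010
  node 1: 010
  node 2: 110
  node 3: 010
  node 4: 111
  node 5: 111
  node 6: 111
  node 7: 110

010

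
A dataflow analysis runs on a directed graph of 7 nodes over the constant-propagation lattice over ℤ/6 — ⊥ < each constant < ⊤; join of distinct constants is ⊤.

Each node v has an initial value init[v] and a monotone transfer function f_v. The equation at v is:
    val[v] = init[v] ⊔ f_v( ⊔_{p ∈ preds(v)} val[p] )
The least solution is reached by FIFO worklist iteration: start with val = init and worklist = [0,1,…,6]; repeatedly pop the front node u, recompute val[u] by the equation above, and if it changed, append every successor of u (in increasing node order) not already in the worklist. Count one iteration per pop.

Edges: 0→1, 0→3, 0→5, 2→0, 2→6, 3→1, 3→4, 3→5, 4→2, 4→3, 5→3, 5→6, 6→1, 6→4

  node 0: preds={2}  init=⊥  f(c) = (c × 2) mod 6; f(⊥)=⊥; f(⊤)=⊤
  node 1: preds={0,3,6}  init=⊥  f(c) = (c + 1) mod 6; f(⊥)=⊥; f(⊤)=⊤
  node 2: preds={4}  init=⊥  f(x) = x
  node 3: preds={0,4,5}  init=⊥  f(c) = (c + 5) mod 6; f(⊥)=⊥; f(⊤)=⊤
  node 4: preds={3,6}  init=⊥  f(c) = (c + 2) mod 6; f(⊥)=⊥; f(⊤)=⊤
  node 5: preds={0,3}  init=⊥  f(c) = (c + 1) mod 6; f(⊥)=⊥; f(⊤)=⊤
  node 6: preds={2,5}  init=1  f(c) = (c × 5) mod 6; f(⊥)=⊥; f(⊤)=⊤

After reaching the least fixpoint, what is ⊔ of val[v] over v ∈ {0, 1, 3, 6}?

⊤

Iteration log — 24 steps:
  step 1. node 0  ⊔preds=⊥  new=⊥  stable
  step 2. node 1  ⊔preds=1  new=2  old=⊥  +wl: 
  step 3. node 2  ⊔preds=⊥  new=⊥  stable
  step 4. node 3  ⊔preds=⊥  new=⊥  stable
  step 5. node 4  ⊔preds=1  new=3  old=⊥  +wl: 2,3
  step 6. node 5  ⊔preds=⊥  new=⊥  stable
  step 7. node 6  ⊔preds=⊥  new=1  stable
  step 8. node 2  ⊔preds=3  new=3  old=⊥  +wl: 0,6
  step 9. node 3  ⊔preds=3  new=2  old=⊥  +wl: 1,4,5
  step 10. node 0  ⊔preds=3  new=0  old=⊥  +wl: 3
  step 11. node 6  ⊔preds=3  new=⊤  old=1  +wl: 
  step 12. node 1  ⊔preds=⊤  new=⊤  old=2  +wl: 
  step 13. node 4  ⊔preds=⊤  new=⊤  old=3  +wl: 2
  step 14. node 5  ⊔preds=⊤  new=⊤  old=⊥  +wl: 6
  step 15. node 3  ⊔preds=⊤  new=⊤  old=2  +wl: 1,4,5
  step 16. node 2  ⊔preds=⊤  new=⊤  old=3  +wl: 0
  step 17. node 6  ⊔preds=⊤  new=⊤  stable
  step 18. node 1  ⊔preds=⊤  new=⊤  stable
  step 19. node 4  ⊔preds=⊤  new=⊤  stable
  step 20. node 5  ⊔preds=⊤  new=⊤  stable
  step 21. node 0  ⊔preds=⊤  new=⊤  old=0  +wl: 1,3,5
  step 22. node 1  ⊔preds=⊤  new=⊤  stable
  step 23. node 3  ⊔preds=⊤  new=⊤  stable
  step 24. node 5  ⊔preds=⊤  new=⊤  stable

Least fixpoint reached:
  node 0: ⊤
  node 1: ⊤
  node 2: ⊤
  node 3: ⊤
  node 4: ⊤
  node 5: ⊤
  node 6: ⊤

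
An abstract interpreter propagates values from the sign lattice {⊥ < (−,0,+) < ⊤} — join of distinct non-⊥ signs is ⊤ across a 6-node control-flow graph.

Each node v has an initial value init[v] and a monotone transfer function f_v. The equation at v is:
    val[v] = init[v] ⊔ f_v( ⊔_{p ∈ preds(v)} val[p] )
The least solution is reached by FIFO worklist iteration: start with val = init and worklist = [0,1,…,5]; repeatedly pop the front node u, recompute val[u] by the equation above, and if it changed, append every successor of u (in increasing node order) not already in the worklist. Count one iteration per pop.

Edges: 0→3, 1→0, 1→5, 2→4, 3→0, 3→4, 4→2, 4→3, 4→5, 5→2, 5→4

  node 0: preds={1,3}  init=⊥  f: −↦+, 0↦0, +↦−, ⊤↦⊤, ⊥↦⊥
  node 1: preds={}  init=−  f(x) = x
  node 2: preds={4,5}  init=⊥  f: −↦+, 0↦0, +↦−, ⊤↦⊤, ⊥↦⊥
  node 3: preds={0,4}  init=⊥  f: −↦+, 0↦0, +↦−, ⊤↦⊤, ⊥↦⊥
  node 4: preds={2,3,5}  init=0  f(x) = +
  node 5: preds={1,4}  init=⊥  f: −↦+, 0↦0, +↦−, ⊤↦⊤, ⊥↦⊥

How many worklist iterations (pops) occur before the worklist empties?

10

Iteration log — 10 steps:
  step 1. node 0  ⊔preds=−  new=+  old=⊥  +wl: 
  step 2. node 1  ⊔preds=⊥  new=−  stable
  step 3. node 2  ⊔preds=0  new=0  old=⊥  +wl: 
  step 4. node 3  ⊔preds=⊤  new=⊤  old=⊥  +wl: 0
  step 5. node 4  ⊔preds=⊤  new=⊤  old=0  +wl: 2,3
  step 6. node 5  ⊔preds=⊤  new=⊤  old=⊥  +wl: 4
  step 7. node 0  ⊔preds=⊤  new=⊤  old=+  +wl: 
  step 8. node 2  ⊔preds=⊤  new=⊤  old=0  +wl: 
  step 9. node 3  ⊔preds=⊤  new=⊤  stable
  step 10. node 4  ⊔preds=⊤  new=⊤  stable

Least fixpoint reached:
  node 0: ⊤
  node 1: −
  node 2: ⊤
  node 3: ⊤
  node 4: ⊤
  node 5: ⊤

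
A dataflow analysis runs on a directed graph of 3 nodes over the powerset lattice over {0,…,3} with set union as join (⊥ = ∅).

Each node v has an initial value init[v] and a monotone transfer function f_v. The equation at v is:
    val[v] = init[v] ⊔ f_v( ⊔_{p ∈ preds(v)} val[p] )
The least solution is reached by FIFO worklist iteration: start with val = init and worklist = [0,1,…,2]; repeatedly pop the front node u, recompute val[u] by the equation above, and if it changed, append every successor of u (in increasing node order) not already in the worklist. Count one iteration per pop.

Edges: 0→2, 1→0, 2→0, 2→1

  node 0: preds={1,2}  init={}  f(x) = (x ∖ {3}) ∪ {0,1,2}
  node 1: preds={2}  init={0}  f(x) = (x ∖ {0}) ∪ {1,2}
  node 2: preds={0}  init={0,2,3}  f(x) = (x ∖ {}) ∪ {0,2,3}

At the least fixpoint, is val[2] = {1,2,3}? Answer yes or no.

Trace (5 dequeues):
  [1] u=0 | in {0,2,3} | out {0,1,2} | prev {} | push {}
  [2] u=1 | in {0,2,3} | out {0,1,2,3} | prev {0} | push {0}
  [3] u=2 | in {0,1,2} | out {0,1,2,3} | prev {0,2,3} | push {1}
  [4] u=0 | in {0,1,2,3} | out {0,1,2} | ==
  [5] u=1 | in {0,1,2,3} | out {0,1,2,3} | ==

Converged values:
  [0] {0,1,2}
  [1] {0,1,2,3}
  [2] {0,1,2,3}

no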